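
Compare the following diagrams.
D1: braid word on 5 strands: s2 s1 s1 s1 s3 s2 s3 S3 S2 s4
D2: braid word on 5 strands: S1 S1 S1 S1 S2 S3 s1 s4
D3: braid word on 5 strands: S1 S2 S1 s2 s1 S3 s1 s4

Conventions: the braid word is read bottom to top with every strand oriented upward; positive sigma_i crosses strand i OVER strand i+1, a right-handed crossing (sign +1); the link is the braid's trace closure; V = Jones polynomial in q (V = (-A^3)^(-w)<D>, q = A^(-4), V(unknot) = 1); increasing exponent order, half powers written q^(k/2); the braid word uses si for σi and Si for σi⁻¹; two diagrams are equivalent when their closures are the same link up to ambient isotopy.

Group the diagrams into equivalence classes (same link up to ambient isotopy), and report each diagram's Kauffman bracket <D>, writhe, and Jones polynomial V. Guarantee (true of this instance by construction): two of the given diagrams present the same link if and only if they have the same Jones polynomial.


classes: {D1} | {D2} | {D3}
V(D1) = q + q^3 - q^4  [10 crossings, <D> = -A^2 + A^6 + A^14, w = +6]
V(D2) = -q^-4 + q^-3 + q^-1  [8 crossings, <D> = A^-8 + 1 - A^4, w = -4]
V(D3) = 1  [8 crossings, <D> = 1, w = 0]
note: 3 values of V(q) split the 3 diagrams


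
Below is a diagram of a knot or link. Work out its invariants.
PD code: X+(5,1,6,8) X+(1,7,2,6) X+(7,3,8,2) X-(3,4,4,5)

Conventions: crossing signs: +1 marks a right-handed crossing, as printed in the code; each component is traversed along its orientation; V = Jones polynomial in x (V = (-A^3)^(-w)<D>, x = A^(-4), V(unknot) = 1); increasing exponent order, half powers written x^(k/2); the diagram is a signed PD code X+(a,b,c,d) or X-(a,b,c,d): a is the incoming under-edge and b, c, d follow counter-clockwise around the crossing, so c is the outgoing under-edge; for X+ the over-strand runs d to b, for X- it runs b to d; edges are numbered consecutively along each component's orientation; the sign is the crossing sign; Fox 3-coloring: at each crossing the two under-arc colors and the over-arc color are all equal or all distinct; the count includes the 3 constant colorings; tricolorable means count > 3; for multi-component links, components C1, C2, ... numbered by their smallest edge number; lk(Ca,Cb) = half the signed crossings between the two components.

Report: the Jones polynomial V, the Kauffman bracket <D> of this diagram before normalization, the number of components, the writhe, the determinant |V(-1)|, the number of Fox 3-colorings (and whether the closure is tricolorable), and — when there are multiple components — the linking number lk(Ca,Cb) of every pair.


V = x + x^3 - x^4
<D> = -A^-10 + A^-6 + A^2 (w = +2)
1 component over 4 crossings, w = +2
9 Fox colorings among 3^4, |V(-1)| = 3: tricolorable
why: w = +2 (over 4 crossings) is diagram-only; (-A^3)^(-2) removes it from V


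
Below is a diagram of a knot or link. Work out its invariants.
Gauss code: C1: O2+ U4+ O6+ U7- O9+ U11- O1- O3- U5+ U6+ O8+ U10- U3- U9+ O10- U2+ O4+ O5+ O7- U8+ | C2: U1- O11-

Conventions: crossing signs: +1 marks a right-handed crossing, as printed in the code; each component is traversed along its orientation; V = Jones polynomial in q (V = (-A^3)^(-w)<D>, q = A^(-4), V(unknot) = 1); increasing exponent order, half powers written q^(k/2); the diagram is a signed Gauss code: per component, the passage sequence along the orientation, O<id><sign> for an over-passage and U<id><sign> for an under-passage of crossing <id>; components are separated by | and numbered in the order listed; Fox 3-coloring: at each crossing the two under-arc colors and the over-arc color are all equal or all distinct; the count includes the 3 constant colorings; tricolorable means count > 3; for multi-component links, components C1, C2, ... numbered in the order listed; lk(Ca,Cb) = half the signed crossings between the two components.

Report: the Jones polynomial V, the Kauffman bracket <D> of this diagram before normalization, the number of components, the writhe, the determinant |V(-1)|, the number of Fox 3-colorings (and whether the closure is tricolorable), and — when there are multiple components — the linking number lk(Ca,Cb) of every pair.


Jones polynomial: V(q) = -q^(-3/2) - 2q^(1/2) + q^(3/2) - q^(5/2) + q^(7/2)
<D> = -A^-11 + A^-7 - A^-3 + 2A + A^9; writhe +1
components 2, writhe +1 (11 crossings)
linking number lk(C1,C2) = -1
3-colorings: 9 of 3^11, det 6 — tricolorable
note: the 1 component pair carries total linking -1


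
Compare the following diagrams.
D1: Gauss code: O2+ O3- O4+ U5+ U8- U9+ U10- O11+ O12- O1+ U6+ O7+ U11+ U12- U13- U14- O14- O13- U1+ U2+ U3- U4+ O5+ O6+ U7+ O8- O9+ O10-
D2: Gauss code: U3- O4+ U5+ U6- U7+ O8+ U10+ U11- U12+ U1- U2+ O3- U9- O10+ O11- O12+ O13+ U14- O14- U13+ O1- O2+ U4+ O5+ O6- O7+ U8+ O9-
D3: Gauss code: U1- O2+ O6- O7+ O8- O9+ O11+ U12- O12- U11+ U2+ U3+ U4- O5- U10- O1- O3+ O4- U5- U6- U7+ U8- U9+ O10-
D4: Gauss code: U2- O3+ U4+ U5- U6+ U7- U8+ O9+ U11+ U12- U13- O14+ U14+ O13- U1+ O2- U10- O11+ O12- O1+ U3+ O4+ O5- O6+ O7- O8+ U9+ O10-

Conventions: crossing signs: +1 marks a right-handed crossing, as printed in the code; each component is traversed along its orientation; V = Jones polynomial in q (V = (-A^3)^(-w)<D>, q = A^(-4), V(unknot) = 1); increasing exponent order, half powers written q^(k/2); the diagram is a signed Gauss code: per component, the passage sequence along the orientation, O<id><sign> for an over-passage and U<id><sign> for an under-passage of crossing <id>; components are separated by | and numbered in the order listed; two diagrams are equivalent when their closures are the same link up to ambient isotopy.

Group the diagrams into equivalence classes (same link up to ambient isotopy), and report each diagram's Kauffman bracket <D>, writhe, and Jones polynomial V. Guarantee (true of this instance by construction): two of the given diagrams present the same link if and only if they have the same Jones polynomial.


classes: {D1} | {D2, D4} | {D3}
V(D1) = q - q^2 + 2q^3 - q^4 + q^5 - q^6  [14 crossings, <D> = -A^-18 + A^-14 - A^-10 + 2A^-6 - A^-2 + A^2, w = +2]
V(D2) = q^-1 - 1 + 2q - 2q^2 + 2q^3 - 2q^4 + q^5  (w +2, c 14, <D> = A^-14 - 2A^-10 + 2A^-6 - 2A^-2 + 2A^2 - A^6 + A^10)
V(D3) = -q^-4 + q^-3 + q^-1  (w -2, c 12, <D> = A^-2 + A^6 - A^10)
D4 (bracket A^-14 - 2A^-10 + 2A^-6 - 2A^-2 + 2A^2 - A^6 + A^10; 14 crossings at w = +2): V = q^-1 - 1 + 2q - 2q^2 + 2q^3 - 2q^4 + q^5
insight: 3 values of V(q) split the 4 diagrams


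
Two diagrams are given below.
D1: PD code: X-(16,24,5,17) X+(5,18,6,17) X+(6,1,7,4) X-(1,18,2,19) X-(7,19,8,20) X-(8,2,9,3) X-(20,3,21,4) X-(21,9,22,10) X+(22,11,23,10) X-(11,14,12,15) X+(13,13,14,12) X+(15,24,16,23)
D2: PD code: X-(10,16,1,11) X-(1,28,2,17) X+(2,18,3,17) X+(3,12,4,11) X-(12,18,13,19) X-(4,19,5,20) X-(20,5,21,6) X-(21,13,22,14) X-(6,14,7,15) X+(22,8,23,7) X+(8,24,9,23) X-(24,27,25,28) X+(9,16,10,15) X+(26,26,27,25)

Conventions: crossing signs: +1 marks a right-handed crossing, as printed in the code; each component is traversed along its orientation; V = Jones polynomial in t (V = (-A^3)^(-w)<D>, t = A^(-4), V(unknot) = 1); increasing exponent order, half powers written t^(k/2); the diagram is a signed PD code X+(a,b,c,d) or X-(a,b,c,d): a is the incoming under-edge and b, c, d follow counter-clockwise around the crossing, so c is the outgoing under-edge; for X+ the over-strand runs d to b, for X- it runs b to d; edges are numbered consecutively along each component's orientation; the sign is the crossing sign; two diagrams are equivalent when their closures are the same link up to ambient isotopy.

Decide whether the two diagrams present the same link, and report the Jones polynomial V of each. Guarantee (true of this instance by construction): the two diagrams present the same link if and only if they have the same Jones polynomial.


equivalent: yes
V(D1) = t^-3 + t^-2 + t^-1 + 1  (w -2, c 12, <D> = A^-6 + A^-2 + A^2 + A^6)
V(D2) = t^-3 + t^-2 + t^-1 + 1  [14 crossings, <D> = A^-6 + A^-2 + A^2 + A^6, w = -2]
key observation: one V(t) for all 2 diagrams — one class (guaranteed)


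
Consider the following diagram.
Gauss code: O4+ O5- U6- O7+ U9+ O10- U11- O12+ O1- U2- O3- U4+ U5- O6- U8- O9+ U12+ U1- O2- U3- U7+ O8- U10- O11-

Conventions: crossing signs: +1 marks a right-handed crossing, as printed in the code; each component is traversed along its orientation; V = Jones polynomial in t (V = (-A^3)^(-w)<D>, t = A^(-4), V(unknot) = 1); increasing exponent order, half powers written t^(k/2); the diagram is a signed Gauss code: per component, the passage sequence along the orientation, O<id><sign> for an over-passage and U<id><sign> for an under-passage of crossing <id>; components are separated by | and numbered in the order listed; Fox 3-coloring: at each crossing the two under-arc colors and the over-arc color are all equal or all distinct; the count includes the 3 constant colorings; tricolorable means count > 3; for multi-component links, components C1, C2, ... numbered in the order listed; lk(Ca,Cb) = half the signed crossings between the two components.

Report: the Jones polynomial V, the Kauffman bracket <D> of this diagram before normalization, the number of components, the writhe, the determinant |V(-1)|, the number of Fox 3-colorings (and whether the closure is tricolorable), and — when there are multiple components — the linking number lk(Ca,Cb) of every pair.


V(t) = t^-7 - 2t^-6 + 2t^-5 - 3t^-4 + 3t^-3 - 2t^-2 + 2t^-1
bracket: 2A^-8 - 2A^-4 + 3 - 3A^4 + 2A^8 - 2A^12 + A^16, w = -4
1 component, writhe -4, over 12 crossings
det 15, colorings 9 of 3^12 — tricolorable
observation: det 15 = |V(-1)|; divisible by 3, so tricolorable


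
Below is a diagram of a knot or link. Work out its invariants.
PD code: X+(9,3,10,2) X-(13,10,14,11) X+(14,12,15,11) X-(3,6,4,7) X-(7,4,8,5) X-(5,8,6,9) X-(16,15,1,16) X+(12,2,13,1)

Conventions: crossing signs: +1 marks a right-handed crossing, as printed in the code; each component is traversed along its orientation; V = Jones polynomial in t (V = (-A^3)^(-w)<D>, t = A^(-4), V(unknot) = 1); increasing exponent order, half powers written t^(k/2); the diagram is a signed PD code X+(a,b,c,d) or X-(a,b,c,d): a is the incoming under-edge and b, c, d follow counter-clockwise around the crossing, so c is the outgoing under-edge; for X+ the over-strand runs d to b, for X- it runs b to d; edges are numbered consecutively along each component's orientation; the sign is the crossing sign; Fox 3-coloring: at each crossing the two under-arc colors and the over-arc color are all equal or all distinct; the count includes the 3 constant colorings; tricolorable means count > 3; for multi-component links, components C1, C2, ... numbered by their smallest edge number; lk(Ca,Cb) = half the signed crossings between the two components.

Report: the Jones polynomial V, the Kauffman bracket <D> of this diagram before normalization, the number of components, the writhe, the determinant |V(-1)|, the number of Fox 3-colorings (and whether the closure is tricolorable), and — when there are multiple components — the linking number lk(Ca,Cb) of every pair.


V = -t^-4 + t^-3 + t^-1
<D> = A^-2 + A^6 - A^10 (w = -2)
1 component over 8 crossings, w = -2
9 Fox colorings among 3^8, |V(-1)| = 3: tricolorable
why: w = -2 (over 8 crossings) is diagram-only; (-A^3)^(2) removes it from V


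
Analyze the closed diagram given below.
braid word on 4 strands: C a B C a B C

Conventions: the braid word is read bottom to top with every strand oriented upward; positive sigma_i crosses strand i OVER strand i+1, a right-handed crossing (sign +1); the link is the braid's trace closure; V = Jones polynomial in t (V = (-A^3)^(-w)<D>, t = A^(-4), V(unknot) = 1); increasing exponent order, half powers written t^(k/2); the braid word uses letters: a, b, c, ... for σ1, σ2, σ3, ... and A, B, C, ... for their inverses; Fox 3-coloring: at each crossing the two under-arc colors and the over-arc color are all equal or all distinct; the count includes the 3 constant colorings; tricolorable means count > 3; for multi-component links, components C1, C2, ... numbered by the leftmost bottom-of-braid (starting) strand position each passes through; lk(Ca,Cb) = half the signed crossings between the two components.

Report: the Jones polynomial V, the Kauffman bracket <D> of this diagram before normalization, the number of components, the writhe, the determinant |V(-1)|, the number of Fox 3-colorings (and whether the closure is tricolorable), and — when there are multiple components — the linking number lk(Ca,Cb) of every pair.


V(t) = t^-5 - 2t^-4 + 2t^-3 - 2t^-2 + 2t^-1 - 1 + t
bracket: -A^-13 + A^-9 - 2A^-5 + 2A^-1 - 2A^3 + 2A^7 - A^11, w = -3
1 component, writhe -3, over 7 crossings
det 11, colorings 3 of 3^7 — not tricolorable
observation: |V(-1)| = 11: so not tricolorable, since 3 does not divide 11


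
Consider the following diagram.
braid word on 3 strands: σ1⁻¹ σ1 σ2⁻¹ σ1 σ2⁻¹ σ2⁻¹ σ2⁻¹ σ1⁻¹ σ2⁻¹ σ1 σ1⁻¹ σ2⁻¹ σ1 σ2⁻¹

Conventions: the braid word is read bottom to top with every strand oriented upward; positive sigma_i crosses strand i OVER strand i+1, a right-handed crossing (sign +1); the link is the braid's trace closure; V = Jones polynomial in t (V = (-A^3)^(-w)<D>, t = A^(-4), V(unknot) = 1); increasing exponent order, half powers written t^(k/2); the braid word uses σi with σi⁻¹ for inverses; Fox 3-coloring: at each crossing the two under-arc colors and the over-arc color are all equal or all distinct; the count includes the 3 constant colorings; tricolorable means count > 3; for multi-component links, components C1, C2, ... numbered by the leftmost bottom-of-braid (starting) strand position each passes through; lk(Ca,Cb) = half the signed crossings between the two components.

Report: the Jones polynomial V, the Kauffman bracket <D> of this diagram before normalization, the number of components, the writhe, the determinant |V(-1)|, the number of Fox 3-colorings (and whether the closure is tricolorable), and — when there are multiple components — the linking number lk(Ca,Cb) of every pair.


Jones polynomial: V(t) = -t^-9 + 2t^-8 - 3t^-7 + 3t^-6 - 3t^-5 + 3t^-4 - t^-3 + t^-2
<D> = A^-10 - A^-6 + 3A^-2 - 3A^2 + 3A^6 - 3A^10 + 2A^14 - A^18; writhe -6
components 1, writhe -6 (14 crossings)
3-colorings: 3 of 3^14, det 17 — not tricolorable
note: w = -6 shifts under R1 moves; the (-A^3)^(6) factor cancels that in V


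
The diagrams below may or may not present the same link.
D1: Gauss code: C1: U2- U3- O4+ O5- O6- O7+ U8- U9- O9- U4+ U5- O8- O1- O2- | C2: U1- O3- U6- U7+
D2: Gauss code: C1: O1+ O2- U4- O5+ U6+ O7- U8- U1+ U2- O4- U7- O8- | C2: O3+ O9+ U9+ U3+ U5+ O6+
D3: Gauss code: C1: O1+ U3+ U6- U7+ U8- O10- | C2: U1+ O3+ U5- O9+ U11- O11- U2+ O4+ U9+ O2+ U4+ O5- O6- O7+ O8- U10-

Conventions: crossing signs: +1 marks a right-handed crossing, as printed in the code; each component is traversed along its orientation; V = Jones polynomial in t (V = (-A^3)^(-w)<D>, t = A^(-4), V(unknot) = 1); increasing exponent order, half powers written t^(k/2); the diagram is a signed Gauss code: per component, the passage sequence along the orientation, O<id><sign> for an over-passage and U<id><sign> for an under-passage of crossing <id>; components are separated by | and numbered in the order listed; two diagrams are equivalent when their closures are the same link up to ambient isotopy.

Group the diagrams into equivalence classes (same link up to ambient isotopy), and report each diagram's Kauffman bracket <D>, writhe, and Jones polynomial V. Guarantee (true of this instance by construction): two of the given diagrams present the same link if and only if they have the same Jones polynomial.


grouping into links: {D1} | {D2} | {D3}
V(D1) = -t^(-5/2) - t^(-1/2)  (w -5, c 9, <D> = A^-13 + A^-5)
V(D2) = t^(-7/2) - t^(-5/2) + t^(-3/2) - 2t^(-1/2) - t^(3/2)  (w +1, c 9, <D> = A^-3 + 2A^5 - A^9 + A^13 - A^17)
V(D3) = -t^(1/2) - t^(3/2) - t^(5/2) + t^(9/2)  [11 crossings, <D> = -A^-15 + A^-7 + A^-3 + A, w = +1]
why: 3 values of V(t) split the 3 diagrams


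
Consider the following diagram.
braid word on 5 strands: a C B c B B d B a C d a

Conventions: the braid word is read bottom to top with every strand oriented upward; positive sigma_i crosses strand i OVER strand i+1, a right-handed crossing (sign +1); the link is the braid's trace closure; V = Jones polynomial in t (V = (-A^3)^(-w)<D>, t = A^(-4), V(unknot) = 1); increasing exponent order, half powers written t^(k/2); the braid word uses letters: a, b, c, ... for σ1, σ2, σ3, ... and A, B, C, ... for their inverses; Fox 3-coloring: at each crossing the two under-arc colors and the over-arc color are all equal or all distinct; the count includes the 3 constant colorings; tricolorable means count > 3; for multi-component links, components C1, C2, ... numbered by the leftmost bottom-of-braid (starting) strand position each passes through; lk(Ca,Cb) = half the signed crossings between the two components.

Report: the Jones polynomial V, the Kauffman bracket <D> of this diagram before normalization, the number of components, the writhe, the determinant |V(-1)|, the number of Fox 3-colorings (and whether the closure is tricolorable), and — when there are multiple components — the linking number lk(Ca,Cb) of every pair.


Jones polynomial: V(t) = t^-6 - 2t^-5 + 4t^-4 - 7t^-3 + 9t^-2 - 11t^-1 + 11 - 9t + 8t^2 - 4t^3 + 2t^4 - t^5
<D> = -A^-20 + 2A^-16 - 4A^-12 + 8A^-8 - 9A^-4 + 11 - 11A^4 + 9A^8 - 7A^12 + 4A^16 - 2A^20 + A^24; writhe 0
components 1, writhe 0 (12 crossings)
3-colorings: 9 of 3^12, det 69 — tricolorable
note: V spans 11 powers of t: at least 11 crossings in any diagram


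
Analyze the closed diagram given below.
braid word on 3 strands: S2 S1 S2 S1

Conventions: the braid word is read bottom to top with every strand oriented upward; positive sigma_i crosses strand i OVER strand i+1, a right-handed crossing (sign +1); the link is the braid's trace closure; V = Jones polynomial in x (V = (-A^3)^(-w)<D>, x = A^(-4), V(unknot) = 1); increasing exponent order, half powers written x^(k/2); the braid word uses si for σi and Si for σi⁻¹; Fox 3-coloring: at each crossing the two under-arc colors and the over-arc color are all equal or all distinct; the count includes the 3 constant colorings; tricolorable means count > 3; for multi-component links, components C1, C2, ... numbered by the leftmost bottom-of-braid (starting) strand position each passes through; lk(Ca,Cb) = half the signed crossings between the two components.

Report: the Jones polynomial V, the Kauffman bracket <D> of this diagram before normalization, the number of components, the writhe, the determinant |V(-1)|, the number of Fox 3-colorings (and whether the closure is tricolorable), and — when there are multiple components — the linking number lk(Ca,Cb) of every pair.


V(x) = -x^-4 + x^-3 + x^-1
bracket: A^-8 + 1 - A^4, w = -4
1 component, writhe -4, over 4 crossings
det 3, colorings 9 of 3^4 — tricolorable
observation: w = -4 shifts under R1 moves; the (-A^3)^(4) factor cancels that in V


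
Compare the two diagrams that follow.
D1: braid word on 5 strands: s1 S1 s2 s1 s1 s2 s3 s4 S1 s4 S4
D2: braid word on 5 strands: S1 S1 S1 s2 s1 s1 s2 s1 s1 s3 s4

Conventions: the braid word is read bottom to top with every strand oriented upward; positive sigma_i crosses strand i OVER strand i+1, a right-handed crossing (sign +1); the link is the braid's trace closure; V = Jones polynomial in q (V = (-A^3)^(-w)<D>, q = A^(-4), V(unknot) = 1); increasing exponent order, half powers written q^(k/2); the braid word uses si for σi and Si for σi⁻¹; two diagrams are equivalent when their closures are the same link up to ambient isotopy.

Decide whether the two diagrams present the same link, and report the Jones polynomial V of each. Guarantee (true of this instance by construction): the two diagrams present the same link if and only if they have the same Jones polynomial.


equivalent: yes
D1 (bracket A^-3 + A^5 - A^9 + A^13; 11 crossings at w = +5): V = -q^(1/2) + q^(3/2) - q^(5/2) - q^(9/2)
D2 (bracket A^-3 + A^5 - A^9 + A^13; 11 crossings at w = +5): V = -q^(1/2) + q^(3/2) - q^(5/2) - q^(9/2)
key observation: from 11 to 11 crossings by R-moves: one link, two diagrams


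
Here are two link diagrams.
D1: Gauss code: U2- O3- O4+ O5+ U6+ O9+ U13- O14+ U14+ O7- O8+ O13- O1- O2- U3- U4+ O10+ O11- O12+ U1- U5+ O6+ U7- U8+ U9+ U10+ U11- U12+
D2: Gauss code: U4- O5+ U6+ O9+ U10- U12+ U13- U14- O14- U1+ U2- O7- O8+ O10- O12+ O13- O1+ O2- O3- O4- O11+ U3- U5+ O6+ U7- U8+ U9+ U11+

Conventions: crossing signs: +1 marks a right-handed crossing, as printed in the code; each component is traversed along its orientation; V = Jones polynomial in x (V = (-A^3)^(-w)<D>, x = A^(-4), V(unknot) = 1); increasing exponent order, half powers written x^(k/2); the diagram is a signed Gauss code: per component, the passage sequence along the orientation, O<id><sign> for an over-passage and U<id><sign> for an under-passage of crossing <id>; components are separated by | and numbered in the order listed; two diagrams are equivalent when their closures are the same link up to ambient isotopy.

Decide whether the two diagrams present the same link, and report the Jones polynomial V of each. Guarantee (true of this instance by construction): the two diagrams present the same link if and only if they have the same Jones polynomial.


equivalent: yes
D1 (bracket -A^-10 + A^-6 + A^2; 14 crossings at w = +2): V = x + x^3 - x^4
V(D2) = x + x^3 - x^4  [14 crossings, <D> = -A^-16 + A^-12 + A^-4, w = 0]
observation: Reidemeister moves carry D1 (14 crossings) to D2 (14)


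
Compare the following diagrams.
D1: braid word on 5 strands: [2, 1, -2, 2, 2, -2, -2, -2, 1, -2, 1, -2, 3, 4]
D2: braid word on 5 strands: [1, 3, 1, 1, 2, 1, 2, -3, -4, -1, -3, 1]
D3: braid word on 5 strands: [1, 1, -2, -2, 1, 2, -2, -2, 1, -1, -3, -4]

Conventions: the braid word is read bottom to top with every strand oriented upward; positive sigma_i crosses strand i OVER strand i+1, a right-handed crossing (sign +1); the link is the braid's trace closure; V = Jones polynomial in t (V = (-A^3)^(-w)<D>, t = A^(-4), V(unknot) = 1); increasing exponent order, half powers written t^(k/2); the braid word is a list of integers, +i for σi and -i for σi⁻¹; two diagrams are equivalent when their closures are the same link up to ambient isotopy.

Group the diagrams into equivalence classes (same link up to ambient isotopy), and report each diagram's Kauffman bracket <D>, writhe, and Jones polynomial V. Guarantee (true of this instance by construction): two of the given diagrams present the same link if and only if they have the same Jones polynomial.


equivalence classes: {D1, D3} | {D2}
D1 (bracket -A^-6 + 2A^-2 - 2A^2 + 3A^6 - 2A^10 + 2A^14 - A^18; 14 crossings at w = +2): V = -t^-3 + 2t^-2 - 2t^-1 + 3 - 2t + 2t^2 - t^3
D2 (bracket -A^-16 + A^-12 - A^-8 + A^-4 + A^4; 12 crossings at w = +4): V = t^2 + t^4 - t^5 + t^6 - t^7
V(D3) = -t^-3 + 2t^-2 - 2t^-1 + 3 - 2t + 2t^2 - t^3  [12 crossings, <D> = -A^-18 + 2A^-14 - 2A^-10 + 3A^-6 - 2A^-2 + 2A^2 - A^6, w = -2]
key observation: 2 values of V(t) split the 3 diagrams


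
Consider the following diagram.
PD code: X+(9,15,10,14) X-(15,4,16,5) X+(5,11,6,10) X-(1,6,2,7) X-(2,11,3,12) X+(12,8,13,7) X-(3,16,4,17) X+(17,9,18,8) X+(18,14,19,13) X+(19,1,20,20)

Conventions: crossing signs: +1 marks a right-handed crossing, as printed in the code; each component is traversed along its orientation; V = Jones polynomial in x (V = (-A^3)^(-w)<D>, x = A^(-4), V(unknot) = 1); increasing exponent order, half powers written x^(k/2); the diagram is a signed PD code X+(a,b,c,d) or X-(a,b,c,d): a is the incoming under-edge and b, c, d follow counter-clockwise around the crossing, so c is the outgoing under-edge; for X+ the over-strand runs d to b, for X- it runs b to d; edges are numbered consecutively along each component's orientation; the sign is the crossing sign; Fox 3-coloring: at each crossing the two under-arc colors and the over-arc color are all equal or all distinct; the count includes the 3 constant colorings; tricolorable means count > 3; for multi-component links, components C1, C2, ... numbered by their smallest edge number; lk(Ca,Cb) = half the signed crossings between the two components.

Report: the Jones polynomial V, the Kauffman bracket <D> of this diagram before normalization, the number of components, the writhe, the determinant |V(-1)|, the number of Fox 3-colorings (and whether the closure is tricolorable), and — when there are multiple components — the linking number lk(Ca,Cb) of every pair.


V = x + x^3 - x^4
<D> = -A^-10 + A^-6 + A^2 (w = +2)
1 component over 10 crossings, w = +2
9 Fox colorings among 3^10, |V(-1)| = 3: tricolorable
why: |V(-1)| = 3: so tricolorable, since 3 divides 3


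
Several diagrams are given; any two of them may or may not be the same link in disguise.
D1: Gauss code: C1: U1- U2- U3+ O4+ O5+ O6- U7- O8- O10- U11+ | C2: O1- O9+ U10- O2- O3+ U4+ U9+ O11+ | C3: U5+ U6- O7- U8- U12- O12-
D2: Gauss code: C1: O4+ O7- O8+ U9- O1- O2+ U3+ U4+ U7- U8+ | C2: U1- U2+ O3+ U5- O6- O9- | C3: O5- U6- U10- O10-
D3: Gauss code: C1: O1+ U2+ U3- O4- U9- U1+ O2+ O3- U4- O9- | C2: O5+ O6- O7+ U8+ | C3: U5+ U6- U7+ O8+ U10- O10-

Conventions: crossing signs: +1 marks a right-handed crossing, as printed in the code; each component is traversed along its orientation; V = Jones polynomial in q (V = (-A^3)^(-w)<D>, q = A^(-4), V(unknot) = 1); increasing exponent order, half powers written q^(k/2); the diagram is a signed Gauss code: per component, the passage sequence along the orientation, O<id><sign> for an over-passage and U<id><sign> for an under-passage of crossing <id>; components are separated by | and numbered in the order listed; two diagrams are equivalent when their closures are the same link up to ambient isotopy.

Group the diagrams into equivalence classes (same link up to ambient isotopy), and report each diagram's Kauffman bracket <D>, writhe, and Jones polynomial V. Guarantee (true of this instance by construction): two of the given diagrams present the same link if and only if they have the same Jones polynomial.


classes: {D1, D2} | {D3}
V(D1) = q^-3 + q^-2 + q^-1 + 1  [12 crossings, <D> = A^-6 + A^-2 + A^2 + A^6, w = -2]
D2 (bracket A^-6 + A^-2 + A^2 + A^6; 10 crossings at w = -2): V = q^-3 + q^-2 + q^-1 + 1
V(D3) = 1 + q + q^2 + q^3  (w 0, c 10, <D> = A^-12 + A^-8 + A^-4 + 1)
insight: comparing 3 Jones polynomials yields 2 groups


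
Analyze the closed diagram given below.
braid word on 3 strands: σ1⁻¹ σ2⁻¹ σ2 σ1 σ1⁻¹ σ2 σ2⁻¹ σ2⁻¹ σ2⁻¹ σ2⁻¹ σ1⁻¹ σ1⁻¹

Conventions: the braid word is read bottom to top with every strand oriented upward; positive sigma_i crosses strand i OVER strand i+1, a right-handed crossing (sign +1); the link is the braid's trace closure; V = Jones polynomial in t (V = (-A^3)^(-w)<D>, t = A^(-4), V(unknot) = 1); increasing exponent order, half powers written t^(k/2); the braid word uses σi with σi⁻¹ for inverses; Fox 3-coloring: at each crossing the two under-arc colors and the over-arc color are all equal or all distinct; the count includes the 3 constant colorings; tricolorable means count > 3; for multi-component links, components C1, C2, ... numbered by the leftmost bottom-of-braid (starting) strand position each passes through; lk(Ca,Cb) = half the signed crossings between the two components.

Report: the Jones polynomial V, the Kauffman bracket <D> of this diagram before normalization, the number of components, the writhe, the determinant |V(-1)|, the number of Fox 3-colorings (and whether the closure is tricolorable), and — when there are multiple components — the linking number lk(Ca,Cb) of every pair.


V(t) = t^-8 - 2t^-7 + t^-6 - 2t^-5 + 2t^-4 + t^-2
bracket: A^-10 + 2A^-2 - 2A^2 + A^6 - 2A^10 + A^14, w = -6
1 component, writhe -6, over 12 crossings
det 9, colorings 27 of 3^12 — tricolorable
observation: V spans 6 powers of t: at least 6 crossings in any diagram


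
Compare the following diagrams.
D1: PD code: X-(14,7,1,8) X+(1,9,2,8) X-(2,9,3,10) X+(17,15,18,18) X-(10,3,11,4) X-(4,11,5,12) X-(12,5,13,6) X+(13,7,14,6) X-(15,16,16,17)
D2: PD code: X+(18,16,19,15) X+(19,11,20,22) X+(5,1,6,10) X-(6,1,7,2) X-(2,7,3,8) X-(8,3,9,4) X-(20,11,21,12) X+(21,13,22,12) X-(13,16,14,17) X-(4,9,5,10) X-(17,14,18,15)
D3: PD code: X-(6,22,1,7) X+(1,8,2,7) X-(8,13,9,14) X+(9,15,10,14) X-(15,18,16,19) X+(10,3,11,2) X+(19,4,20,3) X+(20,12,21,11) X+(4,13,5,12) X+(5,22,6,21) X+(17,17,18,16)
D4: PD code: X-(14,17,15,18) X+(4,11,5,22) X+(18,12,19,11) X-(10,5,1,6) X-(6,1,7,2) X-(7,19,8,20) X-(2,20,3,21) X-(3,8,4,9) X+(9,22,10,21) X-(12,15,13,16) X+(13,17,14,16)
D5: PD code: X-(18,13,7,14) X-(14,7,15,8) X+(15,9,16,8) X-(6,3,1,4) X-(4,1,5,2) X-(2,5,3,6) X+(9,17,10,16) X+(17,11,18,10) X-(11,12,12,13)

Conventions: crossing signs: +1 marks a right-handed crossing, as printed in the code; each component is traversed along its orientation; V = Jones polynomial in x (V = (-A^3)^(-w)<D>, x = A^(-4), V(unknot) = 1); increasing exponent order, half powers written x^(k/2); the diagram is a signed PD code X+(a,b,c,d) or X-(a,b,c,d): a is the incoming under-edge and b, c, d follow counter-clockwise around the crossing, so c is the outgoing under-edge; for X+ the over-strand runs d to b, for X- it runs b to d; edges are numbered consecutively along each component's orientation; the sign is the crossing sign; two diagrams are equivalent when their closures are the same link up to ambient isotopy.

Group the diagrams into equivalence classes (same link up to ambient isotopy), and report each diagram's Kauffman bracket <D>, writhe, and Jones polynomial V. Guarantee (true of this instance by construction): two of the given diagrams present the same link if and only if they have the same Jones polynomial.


grouping into links: {D1, D2, D4, D5} | {D3}
V(D1) = x^(-9/2) - x^(-5/2) - x^(-3/2) - x^(-1/2)  (w -3, c 9, <D> = A^-7 + A^-3 + A - A^9)
V(D2) = x^(-9/2) - x^(-5/2) - x^(-3/2) - x^(-1/2)  (w -3, c 11, <D> = A^-7 + A^-3 + A - A^9)
V(D3) = -x^(3/2) - x^(7/2) + x^(9/2) - x^(11/2)  (w +5, c 11, <D> = A^-7 - A^-3 + A + A^9)
V(D4) = x^(-9/2) - x^(-5/2) - x^(-3/2) - x^(-1/2)  (w -3, c 11, <D> = A^-7 + A^-3 + A - A^9)
D5 (bracket A^-7 + A^-3 + A - A^9; 9 crossings at w = -3): V = x^(-9/2) - x^(-5/2) - x^(-3/2) - x^(-1/2)
why: 2 classes among 5 diagrams; unequal V(x) rules out equality


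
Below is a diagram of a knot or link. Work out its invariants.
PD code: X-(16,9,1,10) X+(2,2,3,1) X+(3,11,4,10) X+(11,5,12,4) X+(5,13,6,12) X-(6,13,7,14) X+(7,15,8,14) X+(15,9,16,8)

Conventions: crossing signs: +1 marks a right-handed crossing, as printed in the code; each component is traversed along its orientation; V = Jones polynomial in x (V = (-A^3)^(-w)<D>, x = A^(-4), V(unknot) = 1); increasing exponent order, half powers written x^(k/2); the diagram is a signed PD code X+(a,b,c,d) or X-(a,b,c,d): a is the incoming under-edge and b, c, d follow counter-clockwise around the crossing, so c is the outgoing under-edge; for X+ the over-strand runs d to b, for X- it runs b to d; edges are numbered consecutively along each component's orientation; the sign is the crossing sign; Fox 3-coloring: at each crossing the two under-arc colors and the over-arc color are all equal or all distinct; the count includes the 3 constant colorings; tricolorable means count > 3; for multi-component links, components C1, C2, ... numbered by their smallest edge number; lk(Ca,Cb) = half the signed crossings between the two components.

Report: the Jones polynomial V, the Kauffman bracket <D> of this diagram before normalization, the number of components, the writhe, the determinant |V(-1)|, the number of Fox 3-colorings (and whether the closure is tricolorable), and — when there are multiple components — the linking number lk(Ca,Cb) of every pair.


Jones polynomial: V(x) = x + x^3 - x^4
<D> = -A^-4 + 1 + A^8; writhe +4
components 1, writhe +4 (8 crossings)
3-colorings: 9 of 3^8, det 3 — tricolorable
note: V spans 3 powers of x: at least 3 crossings in any diagram


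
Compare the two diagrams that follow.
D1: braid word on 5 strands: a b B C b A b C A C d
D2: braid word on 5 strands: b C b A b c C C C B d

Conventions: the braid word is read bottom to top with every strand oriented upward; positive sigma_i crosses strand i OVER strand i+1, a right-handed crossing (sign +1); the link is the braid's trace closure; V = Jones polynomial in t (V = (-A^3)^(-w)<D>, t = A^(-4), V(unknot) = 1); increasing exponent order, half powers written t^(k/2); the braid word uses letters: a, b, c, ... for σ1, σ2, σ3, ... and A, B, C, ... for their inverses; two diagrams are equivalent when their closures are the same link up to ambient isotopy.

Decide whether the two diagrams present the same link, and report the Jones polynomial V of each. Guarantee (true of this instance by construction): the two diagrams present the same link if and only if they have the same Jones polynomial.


same link: yes
V(D1) = t^(-7/2) - t^(-5/2) + t^(-3/2) - 2t^(-1/2) - t^(3/2)  [11 crossings, <D> = A^-9 + 2A^-1 - A^3 + A^7 - A^11, w = -1]
V(D2) = t^(-7/2) - t^(-5/2) + t^(-3/2) - 2t^(-1/2) - t^(3/2)  (w -1, c 11, <D> = A^-9 + 2A^-1 - A^3 + A^7 - A^11)
note: Markov moves rewrite D1 (11 crossings) into D2 (11)


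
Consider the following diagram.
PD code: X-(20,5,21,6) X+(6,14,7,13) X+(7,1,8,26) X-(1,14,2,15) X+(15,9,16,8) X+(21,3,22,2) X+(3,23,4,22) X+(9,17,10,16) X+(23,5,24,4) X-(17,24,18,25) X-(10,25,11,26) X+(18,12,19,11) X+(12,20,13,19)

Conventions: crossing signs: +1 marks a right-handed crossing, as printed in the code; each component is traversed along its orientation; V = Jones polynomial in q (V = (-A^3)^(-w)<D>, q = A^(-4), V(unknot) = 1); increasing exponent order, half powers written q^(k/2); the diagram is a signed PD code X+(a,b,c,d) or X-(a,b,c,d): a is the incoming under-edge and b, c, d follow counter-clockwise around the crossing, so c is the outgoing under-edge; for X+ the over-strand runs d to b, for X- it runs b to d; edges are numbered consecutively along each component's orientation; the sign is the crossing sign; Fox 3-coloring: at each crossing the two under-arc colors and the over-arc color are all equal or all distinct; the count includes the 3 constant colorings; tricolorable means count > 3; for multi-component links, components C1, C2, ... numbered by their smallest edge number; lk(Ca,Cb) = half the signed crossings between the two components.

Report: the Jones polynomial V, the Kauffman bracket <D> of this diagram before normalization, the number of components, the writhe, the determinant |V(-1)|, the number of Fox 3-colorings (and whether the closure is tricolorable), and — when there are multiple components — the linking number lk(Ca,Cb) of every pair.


V = 2q^2 - 2q^3 + 4q^4 - 5q^5 + 5q^6 - 5q^7 + 3q^8 - 2q^9 + q^10
<D> = -A^-25 + 2A^-21 - 3A^-17 + 5A^-13 - 5A^-9 + 5A^-5 - 4A^-1 + 2A^3 - 2A^7 (w = +5)
1 component over 13 crossings, w = +5
3 Fox colorings among 3^13, |V(-1)| = 29: not tricolorable
why: det 29 = |V(-1)|; not divisible by 3, so not tricolorable


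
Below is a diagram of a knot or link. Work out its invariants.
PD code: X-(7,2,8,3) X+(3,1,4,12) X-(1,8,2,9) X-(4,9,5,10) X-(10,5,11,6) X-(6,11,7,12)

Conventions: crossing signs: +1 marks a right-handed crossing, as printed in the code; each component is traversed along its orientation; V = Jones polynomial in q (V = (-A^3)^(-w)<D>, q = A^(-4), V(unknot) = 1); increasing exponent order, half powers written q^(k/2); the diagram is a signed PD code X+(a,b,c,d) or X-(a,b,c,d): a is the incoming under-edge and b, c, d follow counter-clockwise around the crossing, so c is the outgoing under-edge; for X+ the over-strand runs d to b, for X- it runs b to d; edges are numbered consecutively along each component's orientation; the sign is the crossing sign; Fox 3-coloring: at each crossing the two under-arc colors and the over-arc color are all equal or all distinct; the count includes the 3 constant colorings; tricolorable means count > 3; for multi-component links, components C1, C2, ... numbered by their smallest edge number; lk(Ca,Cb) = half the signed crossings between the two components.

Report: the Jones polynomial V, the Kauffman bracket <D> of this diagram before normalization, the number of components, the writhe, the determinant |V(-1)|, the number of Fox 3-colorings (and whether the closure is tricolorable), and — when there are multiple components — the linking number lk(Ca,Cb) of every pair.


V = -q^-6 + q^-5 - q^-4 + 2q^-3 - q^-2 + q^-1
<D> = A^-8 - A^-4 + 2 - A^4 + A^8 - A^12 (w = -4)
1 component over 6 crossings, w = -4
3 Fox colorings among 3^6, |V(-1)| = 7: not tricolorable
why: w = -4 shifts under R1 moves; the (-A^3)^(4) factor cancels that in V


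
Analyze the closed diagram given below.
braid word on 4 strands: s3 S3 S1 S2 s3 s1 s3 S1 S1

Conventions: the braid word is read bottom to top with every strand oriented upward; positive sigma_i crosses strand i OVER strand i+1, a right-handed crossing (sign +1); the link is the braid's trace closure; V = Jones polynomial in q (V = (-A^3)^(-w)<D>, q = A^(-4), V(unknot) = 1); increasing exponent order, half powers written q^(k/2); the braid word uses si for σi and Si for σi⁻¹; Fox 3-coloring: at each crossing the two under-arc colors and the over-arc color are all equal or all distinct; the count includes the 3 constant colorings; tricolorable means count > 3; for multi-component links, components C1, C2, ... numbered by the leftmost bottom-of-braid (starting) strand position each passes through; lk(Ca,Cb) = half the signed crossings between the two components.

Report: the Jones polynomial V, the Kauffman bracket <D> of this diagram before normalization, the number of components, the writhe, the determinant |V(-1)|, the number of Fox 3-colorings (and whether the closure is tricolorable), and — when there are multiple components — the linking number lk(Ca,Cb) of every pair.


V(q) = q^-2 + 2 + q^2
bracket: -A^-11 - 2A^-3 - A^5, w = -1
3 components, writhe -1, over 9 crossings
lk(C1,C2) = -1
linking number lk(C1,C3) = +1
lk(C2,C3): 0
det 4, colorings 3 of 3^9 — not tricolorable
observation: |V(-1)| = 4: so not tricolorable, since 3 does not divide 4


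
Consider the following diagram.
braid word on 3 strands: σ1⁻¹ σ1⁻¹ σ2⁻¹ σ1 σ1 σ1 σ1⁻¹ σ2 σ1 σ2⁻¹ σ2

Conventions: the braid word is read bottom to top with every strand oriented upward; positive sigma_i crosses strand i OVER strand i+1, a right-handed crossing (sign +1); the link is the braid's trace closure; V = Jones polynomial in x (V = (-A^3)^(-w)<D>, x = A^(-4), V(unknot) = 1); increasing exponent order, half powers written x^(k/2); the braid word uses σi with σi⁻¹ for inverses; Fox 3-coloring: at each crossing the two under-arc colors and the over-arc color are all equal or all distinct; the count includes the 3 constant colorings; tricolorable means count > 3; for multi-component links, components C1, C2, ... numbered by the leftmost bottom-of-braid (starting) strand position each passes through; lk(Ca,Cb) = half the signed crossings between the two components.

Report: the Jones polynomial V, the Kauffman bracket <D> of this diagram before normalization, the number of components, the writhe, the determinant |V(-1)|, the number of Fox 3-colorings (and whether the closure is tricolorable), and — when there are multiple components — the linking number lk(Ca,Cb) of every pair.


Jones polynomial: V(x) = -x^(1/2) - x^(5/2)
<D> = A^-7 + A; writhe +1
components 2, writhe +1 (11 crossings)
linking number lk(C1,C2) = +1
3-colorings: 3 of 3^11, det 2 — not tricolorable
note: w = +1 (over 11 crossings) is diagram-only; (-A^3)^(-1) removes it from V


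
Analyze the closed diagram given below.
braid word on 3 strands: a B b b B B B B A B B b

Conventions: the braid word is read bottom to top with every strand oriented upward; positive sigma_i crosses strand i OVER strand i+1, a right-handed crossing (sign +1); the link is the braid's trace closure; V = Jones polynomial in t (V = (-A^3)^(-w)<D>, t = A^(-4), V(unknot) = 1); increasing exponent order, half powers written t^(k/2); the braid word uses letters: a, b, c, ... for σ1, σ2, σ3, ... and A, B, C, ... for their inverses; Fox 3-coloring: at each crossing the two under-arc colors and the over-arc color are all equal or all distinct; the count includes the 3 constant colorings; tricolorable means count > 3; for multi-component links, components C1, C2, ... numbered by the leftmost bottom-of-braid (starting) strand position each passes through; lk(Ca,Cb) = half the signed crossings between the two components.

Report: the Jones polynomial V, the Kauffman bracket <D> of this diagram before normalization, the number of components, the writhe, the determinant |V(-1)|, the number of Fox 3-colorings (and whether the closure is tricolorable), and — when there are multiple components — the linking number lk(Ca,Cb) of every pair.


V = -t^-4 + t^-3 + t^-1
<D> = A^-8 + 1 - A^4 (w = -4)
1 component over 12 crossings, w = -4
9 Fox colorings among 3^12, |V(-1)| = 3: tricolorable
why: det 3 = |V(-1)|; divisible by 3, so tricolorable
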